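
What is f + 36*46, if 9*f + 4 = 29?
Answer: 14929/9 ≈ 1658.8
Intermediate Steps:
f = 25/9 (f = -4/9 + (1/9)*29 = -4/9 + 29/9 = 25/9 ≈ 2.7778)
f + 36*46 = 25/9 + 36*46 = 25/9 + 1656 = 14929/9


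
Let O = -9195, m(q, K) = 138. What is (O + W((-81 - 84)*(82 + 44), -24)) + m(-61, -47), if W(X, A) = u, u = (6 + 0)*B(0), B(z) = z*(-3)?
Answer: -9057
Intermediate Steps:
B(z) = -3*z
u = 0 (u = (6 + 0)*(-3*0) = 6*0 = 0)
W(X, A) = 0
(O + W((-81 - 84)*(82 + 44), -24)) + m(-61, -47) = (-9195 + 0) + 138 = -9195 + 138 = -9057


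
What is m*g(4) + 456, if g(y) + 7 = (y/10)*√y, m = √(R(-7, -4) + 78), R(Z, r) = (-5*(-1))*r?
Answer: 456 - 31*√58/5 ≈ 408.78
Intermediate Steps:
R(Z, r) = 5*r
m = √58 (m = √(5*(-4) + 78) = √(-20 + 78) = √58 ≈ 7.6158)
g(y) = -7 + y^(3/2)/10 (g(y) = -7 + (y/10)*√y = -7 + y^(3/2)/10)
m*g(4) + 456 = √58*(-7 + 4^(3/2)/10) + 456 = √58*(-7 + (⅒)*8) + 456 = √58*(-7 + ⅘) + 456 = √58*(-31/5) + 456 = -31*√58/5 + 456 = 456 - 31*√58/5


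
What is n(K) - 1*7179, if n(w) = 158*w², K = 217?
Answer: 7432883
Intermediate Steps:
n(K) - 1*7179 = 158*217² - 1*7179 = 158*47089 - 7179 = 7440062 - 7179 = 7432883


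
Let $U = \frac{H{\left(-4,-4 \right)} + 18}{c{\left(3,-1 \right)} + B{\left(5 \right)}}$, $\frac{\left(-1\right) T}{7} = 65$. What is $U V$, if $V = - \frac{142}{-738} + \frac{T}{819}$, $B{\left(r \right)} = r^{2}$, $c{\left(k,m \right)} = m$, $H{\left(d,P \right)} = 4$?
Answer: $- \frac{737}{2214} \approx -0.33288$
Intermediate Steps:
$T = -455$ ($T = \left(-7\right) 65 = -455$)
$V = - \frac{134}{369}$ ($V = - \frac{142}{-738} - \frac{455}{819} = \left(-142\right) \left(- \frac{1}{738}\right) - \frac{5}{9} = \frac{71}{369} - \frac{5}{9} = - \frac{134}{369} \approx -0.36314$)
$U = \frac{11}{12}$ ($U = \frac{4 + 18}{-1 + 5^{2}} = \frac{22}{-1 + 25} = \frac{22}{24} = 22 \cdot \frac{1}{24} = \frac{11}{12} \approx 0.91667$)
$U V = \frac{11}{12} \left(- \frac{134}{369}\right) = - \frac{737}{2214}$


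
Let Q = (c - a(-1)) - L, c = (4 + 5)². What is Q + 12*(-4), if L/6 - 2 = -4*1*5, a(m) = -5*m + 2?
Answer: 134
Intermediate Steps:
c = 81 (c = 9² = 81)
a(m) = 2 - 5*m
L = -108 (L = 12 + 6*(-4*1*5) = 12 + 6*(-4*5) = 12 + 6*(-20) = 12 - 120 = -108)
Q = 182 (Q = (81 - (2 - 5*(-1))) - 1*(-108) = (81 - (2 + 5)) + 108 = (81 - 1*7) + 108 = (81 - 7) + 108 = 74 + 108 = 182)
Q + 12*(-4) = 182 + 12*(-4) = 182 - 48 = 134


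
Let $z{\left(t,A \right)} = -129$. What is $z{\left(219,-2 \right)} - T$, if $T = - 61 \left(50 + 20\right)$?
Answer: $4141$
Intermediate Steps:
$T = -4270$ ($T = \left(-61\right) 70 = -4270$)
$z{\left(219,-2 \right)} - T = -129 - -4270 = -129 + 4270 = 4141$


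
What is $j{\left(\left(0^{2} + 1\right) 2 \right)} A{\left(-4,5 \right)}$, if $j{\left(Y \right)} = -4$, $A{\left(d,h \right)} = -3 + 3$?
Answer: $0$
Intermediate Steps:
$A{\left(d,h \right)} = 0$
$j{\left(\left(0^{2} + 1\right) 2 \right)} A{\left(-4,5 \right)} = \left(-4\right) 0 = 0$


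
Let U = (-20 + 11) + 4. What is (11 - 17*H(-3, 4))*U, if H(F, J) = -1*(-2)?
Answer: 115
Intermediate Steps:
H(F, J) = 2
U = -5 (U = -9 + 4 = -5)
(11 - 17*H(-3, 4))*U = (11 - 17*2)*(-5) = (11 - 34)*(-5) = -23*(-5) = 115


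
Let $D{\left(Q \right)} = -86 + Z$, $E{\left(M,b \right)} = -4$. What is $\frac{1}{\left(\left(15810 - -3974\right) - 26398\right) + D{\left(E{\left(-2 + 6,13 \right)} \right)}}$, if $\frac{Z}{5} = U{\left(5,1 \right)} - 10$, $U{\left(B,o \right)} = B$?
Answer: $- \frac{1}{6725} \approx -0.0001487$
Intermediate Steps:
$Z = -25$ ($Z = 5 \left(5 - 10\right) = 5 \left(-5\right) = -25$)
$D{\left(Q \right)} = -111$ ($D{\left(Q \right)} = -86 - 25 = -111$)
$\frac{1}{\left(\left(15810 - -3974\right) - 26398\right) + D{\left(E{\left(-2 + 6,13 \right)} \right)}} = \frac{1}{\left(\left(15810 - -3974\right) - 26398\right) - 111} = \frac{1}{\left(\left(15810 + 3974\right) - 26398\right) - 111} = \frac{1}{\left(19784 - 26398\right) - 111} = \frac{1}{-6614 - 111} = \frac{1}{-6725} = - \frac{1}{6725}$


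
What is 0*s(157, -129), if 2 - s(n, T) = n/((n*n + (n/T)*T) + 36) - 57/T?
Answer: 0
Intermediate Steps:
s(n, T) = 2 + 57/T - n/(36 + n + n²) (s(n, T) = 2 - (n/((n*n + (n/T)*T) + 36) - 57/T) = 2 - (n/((n² + n) + 36) - 57/T) = 2 - (n/((n + n²) + 36) - 57/T) = 2 - (n/(36 + n + n²) - 57/T) = 2 - (-57/T + n/(36 + n + n²)) = 2 + (57/T - n/(36 + n + n²)) = 2 + 57/T - n/(36 + n + n²))
0*s(157, -129) = 0*((2052 + 57*157 + 57*157² + 72*(-129) - 129*157 + 2*(-129)*157²)/((-129)*(36 + 157 + 157²))) = 0*(-(2052 + 8949 + 57*24649 - 9288 - 20253 + 2*(-129)*24649)/(129*(36 + 157 + 24649))) = 0*(-1/129*(2052 + 8949 + 1404993 - 9288 - 20253 - 6359442)/24842) = 0*(-1/129*1/24842*(-4972989)) = 0*(1657663/1068206) = 0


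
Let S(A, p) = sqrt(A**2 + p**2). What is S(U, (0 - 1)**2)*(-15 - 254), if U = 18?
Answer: -1345*sqrt(13) ≈ -4849.5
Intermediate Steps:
S(U, (0 - 1)**2)*(-15 - 254) = sqrt(18**2 + ((0 - 1)**2)**2)*(-15 - 254) = sqrt(324 + ((-1)**2)**2)*(-269) = sqrt(324 + 1**2)*(-269) = sqrt(324 + 1)*(-269) = sqrt(325)*(-269) = (5*sqrt(13))*(-269) = -1345*sqrt(13)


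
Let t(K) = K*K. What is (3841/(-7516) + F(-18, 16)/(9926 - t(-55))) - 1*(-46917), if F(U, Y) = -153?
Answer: 2433459358283/51867916 ≈ 46916.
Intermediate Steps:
t(K) = K²
(3841/(-7516) + F(-18, 16)/(9926 - t(-55))) - 1*(-46917) = (3841/(-7516) - 153/(9926 - 1*(-55)²)) - 1*(-46917) = (3841*(-1/7516) - 153/(9926 - 1*3025)) + 46917 = (-3841/7516 - 153/(9926 - 3025)) + 46917 = (-3841/7516 - 153/6901) + 46917 = -27656689/51867916 + 46917 = 2433459358283/51867916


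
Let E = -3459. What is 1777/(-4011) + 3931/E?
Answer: -2434876/1541561 ≈ -1.5795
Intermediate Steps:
1777/(-4011) + 3931/E = 1777/(-4011) + 3931/(-3459) = 1777*(-1/4011) + 3931*(-1/3459) = -1777/4011 - 3931/3459 = -2434876/1541561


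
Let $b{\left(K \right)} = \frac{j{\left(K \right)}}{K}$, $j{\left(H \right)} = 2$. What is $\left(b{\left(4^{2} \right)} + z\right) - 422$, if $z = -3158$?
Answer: $- \frac{28639}{8} \approx -3579.9$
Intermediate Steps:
$b{\left(K \right)} = \frac{2}{K}$
$\left(b{\left(4^{2} \right)} + z\right) - 422 = \left(\frac{2}{4^{2}} - 3158\right) - 422 = \left(\frac{2}{16} - 3158\right) - 422 = \left(2 \cdot \frac{1}{16} - 3158\right) - 422 = \left(\frac{1}{8} - 3158\right) - 422 = - \frac{25263}{8} - 422 = - \frac{28639}{8}$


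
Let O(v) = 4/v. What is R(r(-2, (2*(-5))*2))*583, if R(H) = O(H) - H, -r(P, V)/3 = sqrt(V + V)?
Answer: 53053*I*sqrt(10)/15 ≈ 11185.0*I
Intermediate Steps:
r(P, V) = -3*sqrt(2)*sqrt(V) (r(P, V) = -3*sqrt(V + V) = -3*sqrt(2)*sqrt(V))
R(H) = -H + 4/H (R(H) = 4/H - H = -H + 4/H)
R(r(-2, (2*(-5))*2))*583 = (-(-3)*sqrt(2)*sqrt((2*(-5))*2) + 4/((-3*sqrt(2)*sqrt((2*(-5))*2))))*583 = (-(-3)*sqrt(2)*sqrt(-10*2) + 4/((-3*sqrt(2)*sqrt(-10*2))))*583 = (-(-3)*sqrt(2)*sqrt(-20) + 4/((-3*sqrt(2)*sqrt(-20))))*583 = (-(-3)*sqrt(2)*2*I*sqrt(5) + 4/((-3*sqrt(2)*2*I*sqrt(5))))*583 = (-(-6)*I*sqrt(10) + 4/((-6*I*sqrt(10))))*583 = (6*I*sqrt(10) + 4*(I*sqrt(10)/60))*583 = (6*I*sqrt(10) + I*sqrt(10)/15)*583 = (91*I*sqrt(10)/15)*583 = 53053*I*sqrt(10)/15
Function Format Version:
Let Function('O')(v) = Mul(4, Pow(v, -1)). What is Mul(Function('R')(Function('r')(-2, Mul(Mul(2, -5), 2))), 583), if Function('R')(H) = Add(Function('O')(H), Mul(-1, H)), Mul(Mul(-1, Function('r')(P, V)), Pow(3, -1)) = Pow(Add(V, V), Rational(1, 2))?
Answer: Mul(Rational(53053, 15), I, Pow(10, Rational(1, 2))) ≈ Mul(11185., I)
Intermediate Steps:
Function('r')(P, V) = Mul(-3, Pow(2, Rational(1, 2)), Pow(V, Rational(1, 2))) (Function('r')(P, V) = Mul(-3, Pow(Add(V, V), Rational(1, 2))) = Mul(-3, Pow(Mul(2, V), Rational(1, 2))) = Mul(-3, Mul(Pow(2, Rational(1, 2)), Pow(V, Rational(1, 2)))) = Mul(-3, Pow(2, Rational(1, 2)), Pow(V, Rational(1, 2))))
Function('R')(H) = Add(Mul(-1, H), Mul(4, Pow(H, -1))) (Function('R')(H) = Add(Mul(4, Pow(H, -1)), Mul(-1, H)) = Add(Mul(-1, H), Mul(4, Pow(H, -1))))
Mul(Function('R')(Function('r')(-2, Mul(Mul(2, -5), 2))), 583) = Mul(Add(Mul(-1, Mul(-3, Pow(2, Rational(1, 2)), Pow(Mul(Mul(2, -5), 2), Rational(1, 2)))), Mul(4, Pow(Mul(-3, Pow(2, Rational(1, 2)), Pow(Mul(Mul(2, -5), 2), Rational(1, 2))), -1))), 583) = Mul(Add(Mul(-1, Mul(-3, Pow(2, Rational(1, 2)), Pow(Mul(-10, 2), Rational(1, 2)))), Mul(4, Pow(Mul(-3, Pow(2, Rational(1, 2)), Pow(Mul(-10, 2), Rational(1, 2))), -1))), 583) = Mul(Add(Mul(-1, Mul(-3, Pow(2, Rational(1, 2)), Pow(-20, Rational(1, 2)))), Mul(4, Pow(Mul(-3, Pow(2, Rational(1, 2)), Pow(-20, Rational(1, 2))), -1))), 583) = Mul(Add(Mul(-1, Mul(-3, Pow(2, Rational(1, 2)), Mul(2, I, Pow(5, Rational(1, 2))))), Mul(4, Pow(Mul(-3, Pow(2, Rational(1, 2)), Mul(2, I, Pow(5, Rational(1, 2)))), -1))), 583) = Mul(Add(Mul(-1, Mul(-6, I, Pow(10, Rational(1, 2)))), Mul(4, Pow(Mul(-6, I, Pow(10, Rational(1, 2))), -1))), 583) = Mul(Add(Mul(6, I, Pow(10, Rational(1, 2))), Mul(4, Mul(Rational(1, 60), I, Pow(10, Rational(1, 2))))), 583) = Mul(Add(Mul(6, I, Pow(10, Rational(1, 2))), Mul(Rational(1, 15), I, Pow(10, Rational(1, 2)))), 583) = Mul(Mul(Rational(91, 15), I, Pow(10, Rational(1, 2))), 583) = Mul(Rational(53053, 15), I, Pow(10, Rational(1, 2)))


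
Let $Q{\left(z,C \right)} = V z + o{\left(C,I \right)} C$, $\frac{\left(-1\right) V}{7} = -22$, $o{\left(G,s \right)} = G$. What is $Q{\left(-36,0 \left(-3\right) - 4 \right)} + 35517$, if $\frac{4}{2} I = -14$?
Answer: $29989$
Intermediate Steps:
$I = -7$ ($I = \frac{1}{2} \left(-14\right) = -7$)
$V = 154$ ($V = \left(-7\right) \left(-22\right) = 154$)
$Q{\left(z,C \right)} = C^{2} + 154 z$ ($Q{\left(z,C \right)} = 154 z + C C = 154 z + C^{2} = C^{2} + 154 z$)
$Q{\left(-36,0 \left(-3\right) - 4 \right)} + 35517 = \left(\left(0 \left(-3\right) - 4\right)^{2} + 154 \left(-36\right)\right) + 35517 = \left(\left(0 - 4\right)^{2} - 5544\right) + 35517 = \left(\left(-4\right)^{2} - 5544\right) + 35517 = \left(16 - 5544\right) + 35517 = -5528 + 35517 = 29989$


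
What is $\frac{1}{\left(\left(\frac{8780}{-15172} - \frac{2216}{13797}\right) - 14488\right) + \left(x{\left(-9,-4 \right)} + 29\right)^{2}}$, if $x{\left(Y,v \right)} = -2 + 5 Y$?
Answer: $- \frac{52332021}{741269435147} \approx -7.0598 \cdot 10^{-5}$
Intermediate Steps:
$\frac{1}{\left(\left(\frac{8780}{-15172} - \frac{2216}{13797}\right) - 14488\right) + \left(x{\left(-9,-4 \right)} + 29\right)^{2}} = \frac{1}{\left(\left(\frac{8780}{-15172} - \frac{2216}{13797}\right) - 14488\right) + \left(\left(-2 + 5 \left(-9\right)\right) + 29\right)^{2}} = \frac{1}{\left(\left(8780 \left(- \frac{1}{15172}\right) - \frac{2216}{13797}\right) - 14488\right) + \left(\left(-2 - 45\right) + 29\right)^{2}} = \frac{1}{\left(\left(- \frac{2195}{3793} - \frac{2216}{13797}\right) - 14488\right) + \left(-47 + 29\right)^{2}} = \frac{1}{\left(- \frac{38689703}{52332021} - 14488\right) + \left(-18\right)^{2}} = \frac{1}{- \frac{758225009951}{52332021} + 324} = \frac{1}{- \frac{741269435147}{52332021}} = - \frac{52332021}{741269435147}$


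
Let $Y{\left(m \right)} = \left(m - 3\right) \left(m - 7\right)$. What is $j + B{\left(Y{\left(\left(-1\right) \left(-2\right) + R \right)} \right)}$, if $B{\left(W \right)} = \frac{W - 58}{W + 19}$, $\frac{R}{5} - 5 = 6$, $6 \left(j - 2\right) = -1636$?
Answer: $- \frac{2199902}{8157} \approx -269.69$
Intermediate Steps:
$j = - \frac{812}{3}$ ($j = 2 + \frac{1}{6} \left(-1636\right) = 2 - \frac{818}{3} = - \frac{812}{3} \approx -270.67$)
$R = 55$ ($R = 25 + 5 \cdot 6 = 25 + 30 = 55$)
$Y{\left(m \right)} = \left(-7 + m\right) \left(-3 + m\right)$ ($Y{\left(m \right)} = \left(-3 + m\right) \left(-7 + m\right) = \left(-7 + m\right) \left(-3 + m\right)$)
$B{\left(W \right)} = \frac{-58 + W}{19 + W}$
$j + B{\left(Y{\left(\left(-1\right) \left(-2\right) + R \right)} \right)} = - \frac{812}{3} + \frac{-58 + \left(21 + \left(\left(-1\right) \left(-2\right) + 55\right)^{2} - 10 \left(\left(-1\right) \left(-2\right) + 55\right)\right)}{19 + \left(21 + \left(\left(-1\right) \left(-2\right) + 55\right)^{2} - 10 \left(\left(-1\right) \left(-2\right) + 55\right)\right)} = - \frac{812}{3} + \frac{-58 + \left(21 + \left(2 + 55\right)^{2} - 10 \left(2 + 55\right)\right)}{19 + \left(21 + \left(2 + 55\right)^{2} - 10 \left(2 + 55\right)\right)} = - \frac{812}{3} + \frac{-58 + \left(21 + 57^{2} - 570\right)}{19 + \left(21 + 57^{2} - 570\right)} = - \frac{812}{3} + \frac{-58 + \left(21 + 3249 - 570\right)}{19 + \left(21 + 3249 - 570\right)} = - \frac{812}{3} + \frac{-58 + 2700}{19 + 2700} = - \frac{812}{3} + \frac{1}{2719} \cdot 2642 = - \frac{812}{3} + \frac{2642}{2719} = - \frac{2199902}{8157}$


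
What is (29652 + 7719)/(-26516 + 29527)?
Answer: 37371/3011 ≈ 12.411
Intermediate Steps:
(29652 + 7719)/(-26516 + 29527) = 37371/3011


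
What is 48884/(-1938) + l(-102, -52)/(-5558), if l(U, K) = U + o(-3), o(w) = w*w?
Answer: -135758519/5385702 ≈ -25.207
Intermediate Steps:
o(w) = w²
l(U, K) = 9 + U (l(U, K) = U + (-3)² = U + 9 = 9 + U)
48884/(-1938) + l(-102, -52)/(-5558) = 48884/(-1938) + (9 - 102)/(-5558) = 48884*(-1/1938) - 93*(-1/5558) = -24442/969 + 93/5558 = -135758519/5385702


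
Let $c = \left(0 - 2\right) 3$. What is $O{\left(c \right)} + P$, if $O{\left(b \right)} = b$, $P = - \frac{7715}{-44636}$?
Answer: $- \frac{260101}{44636} \approx -5.8272$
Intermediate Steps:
$P = \frac{7715}{44636}$ ($P = \left(-7715\right) \left(- \frac{1}{44636}\right) = \frac{7715}{44636} \approx 0.17284$)
$c = -6$ ($c = \left(-2\right) 3 = -6$)
$O{\left(c \right)} + P = -6 + \frac{7715}{44636} = - \frac{260101}{44636}$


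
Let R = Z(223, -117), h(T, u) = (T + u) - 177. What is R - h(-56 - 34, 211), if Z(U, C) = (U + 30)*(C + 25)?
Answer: -23220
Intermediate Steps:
Z(U, C) = (25 + C)*(30 + U) (Z(U, C) = (30 + U)*(25 + C) = (25 + C)*(30 + U))
h(T, u) = -177 + T + u
R = -23276 (R = 750 + 25*223 + 30*(-117) - 117*223 = 750 + 5575 - 3510 - 26091 = -23276)
R - h(-56 - 34, 211) = -23276 - (-177 + (-56 - 34) + 211) = -23276 - (-177 - 90 + 211) = -23276 - 1*(-56) = -23276 + 56 = -23220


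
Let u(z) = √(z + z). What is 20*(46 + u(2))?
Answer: 960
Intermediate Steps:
u(z) = √2*√z (u(z) = √(2*z) = √2*√z)
20*(46 + u(2)) = 20*(46 + √2*√2) = 20*(46 + 2) = 20*48 = 960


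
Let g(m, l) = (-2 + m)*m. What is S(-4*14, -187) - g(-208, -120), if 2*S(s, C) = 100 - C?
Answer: -87073/2 ≈ -43537.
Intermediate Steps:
g(m, l) = m*(-2 + m)
S(s, C) = 50 - C/2 (S(s, C) = (100 - C)/2 = 50 - C/2)
S(-4*14, -187) - g(-208, -120) = (50 - ½*(-187)) - (-208)*(-2 - 208) = (50 + 187/2) - (-208)*(-210) = 287/2 - 1*43680 = 287/2 - 43680 = -87073/2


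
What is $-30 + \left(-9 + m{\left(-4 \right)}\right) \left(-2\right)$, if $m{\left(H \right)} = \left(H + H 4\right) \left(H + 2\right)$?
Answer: $-92$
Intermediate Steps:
$m{\left(H \right)} = 5 H \left(2 + H\right)$ ($m{\left(H \right)} = \left(H + 4 H\right) \left(2 + H\right) = 5 H \left(2 + H\right)$)
$-30 + \left(-9 + m{\left(-4 \right)}\right) \left(-2\right) = -30 + \left(-9 + 5 \left(-4\right) \left(2 - 4\right)\right) \left(-2\right) = -30 + \left(-9 + 5 \left(-4\right) \left(-2\right)\right) \left(-2\right) = -30 + \left(-9 + 40\right) \left(-2\right) = -30 + 31 \left(-2\right) = -30 - 62 = -92$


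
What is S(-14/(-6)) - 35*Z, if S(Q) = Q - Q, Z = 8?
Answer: -280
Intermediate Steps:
S(Q) = 0
S(-14/(-6)) - 35*Z = 0 - 35*8 = 0 - 280 = -280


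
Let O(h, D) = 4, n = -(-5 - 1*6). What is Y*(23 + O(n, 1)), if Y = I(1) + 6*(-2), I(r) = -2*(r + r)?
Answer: -432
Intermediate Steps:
I(r) = -4*r
n = 11 (n = -(-5 - 6) = -1*(-11) = 11)
Y = -16 (Y = -4*1 + 6*(-2) = -4 - 12 = -16)
Y*(23 + O(n, 1)) = -16*(23 + 4) = -16*27 = -432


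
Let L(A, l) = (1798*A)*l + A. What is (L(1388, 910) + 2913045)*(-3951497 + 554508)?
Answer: -7724522918125997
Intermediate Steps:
L(A, l) = A + 1798*A*l (L(A, l) = 1798*A*l + A = A + 1798*A*l)
(L(1388, 910) + 2913045)*(-3951497 + 554508) = (1388*(1 + 1798*910) + 2913045)*(-3951497 + 554508) = (1388*(1 + 1636180) + 2913045)*(-3396989) = (1388*1636181 + 2913045)*(-3396989) = (2271019228 + 2913045)*(-3396989) = 2273932273*(-3396989) = -7724522918125997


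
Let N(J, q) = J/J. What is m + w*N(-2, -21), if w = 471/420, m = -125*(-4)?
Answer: 70157/140 ≈ 501.12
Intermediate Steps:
N(J, q) = 1
m = 500
w = 157/140 (w = 471*(1/420) = 157/140 ≈ 1.1214)
m + w*N(-2, -21) = 500 + (157/140)*1 = 500 + 157/140 = 70157/140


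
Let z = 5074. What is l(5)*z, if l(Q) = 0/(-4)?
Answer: 0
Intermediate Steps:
l(Q) = 0 (l(Q) = 0*(-¼) = 0)
l(5)*z = 0*5074 = 0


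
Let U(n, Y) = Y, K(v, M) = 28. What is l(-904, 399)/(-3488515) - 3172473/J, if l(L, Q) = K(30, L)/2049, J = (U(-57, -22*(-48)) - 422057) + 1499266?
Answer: -907069323524543/308296115625891 ≈ -2.9422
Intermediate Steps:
J = 1078265 (J = (-22*(-48) - 422057) + 1499266 = (1056 - 422057) + 1499266 = -421001 + 1499266 = 1078265)
l(L, Q) = 28/2049
l(-904, 399)/(-3488515) - 3172473/J = (28/2049)/(-3488515) - 3172473/1078265 = (28/2049)*(-1/3488515) - 3172473*1/1078265 = -28/7147967235 - 3172473/1078265 = -907069323524543/308296115625891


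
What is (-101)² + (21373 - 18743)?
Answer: 12831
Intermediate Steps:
(-101)² + (21373 - 18743) = 10201 + 2630 = 12831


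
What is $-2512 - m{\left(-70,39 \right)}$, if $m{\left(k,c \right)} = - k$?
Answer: $-2582$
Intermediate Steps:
$-2512 - m{\left(-70,39 \right)} = -2512 - \left(-1\right) \left(-70\right) = -2512 - 70 = -2582$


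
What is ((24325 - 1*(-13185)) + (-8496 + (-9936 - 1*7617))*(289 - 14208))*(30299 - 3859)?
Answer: 9587502024040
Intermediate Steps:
((24325 - 1*(-13185)) + (-8496 + (-9936 - 1*7617))*(289 - 14208))*(30299 - 3859) = ((24325 + 13185) + (-8496 + (-9936 - 7617))*(-13919))*26440 = (37510 + (-8496 - 17553)*(-13919))*26440 = (37510 - 26049*(-13919))*26440 = (37510 + 362576031)*26440 = 362613541*26440 = 9587502024040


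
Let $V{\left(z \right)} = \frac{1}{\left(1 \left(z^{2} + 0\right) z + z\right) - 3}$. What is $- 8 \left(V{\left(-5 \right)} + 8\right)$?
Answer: $- \frac{8504}{133} \approx -63.94$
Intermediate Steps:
$V{\left(z \right)} = \frac{1}{-3 + z + z^{3}}$ ($V{\left(z \right)} = \frac{1}{\left(1 z^{2} z + z\right) - 3} = \frac{1}{\left(z^{2} z + z\right) - 3} = \frac{1}{\left(z^{3} + z\right) - 3} = \frac{1}{\left(z + z^{3}\right) - 3} = \frac{1}{-3 + z + z^{3}}$)
$- 8 \left(V{\left(-5 \right)} + 8\right) = - 8 \left(\frac{1}{-3 - 5 + \left(-5\right)^{3}} + 8\right) = - 8 \left(\frac{1}{-3 - 5 - 125} + 8\right) = - 8 \left(\frac{1}{-133} + 8\right) = - 8 \left(- \frac{1}{133} + 8\right) = \left(-8\right) \frac{1063}{133} = - \frac{8504}{133}$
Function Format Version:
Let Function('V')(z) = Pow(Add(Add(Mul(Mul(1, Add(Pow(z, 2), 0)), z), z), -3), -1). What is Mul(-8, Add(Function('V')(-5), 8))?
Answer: Rational(-8504, 133) ≈ -63.940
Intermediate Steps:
Function('V')(z) = Pow(Add(-3, z, Pow(z, 3)), -1) (Function('V')(z) = Pow(Add(Add(Mul(Mul(1, Pow(z, 2)), z), z), -3), -1) = Pow(Add(Add(Mul(Pow(z, 2), z), z), -3), -1) = Pow(Add(Add(Pow(z, 3), z), -3), -1) = Pow(Add(Add(z, Pow(z, 3)), -3), -1) = Pow(Add(-3, z, Pow(z, 3)), -1))
Mul(-8, Add(Function('V')(-5), 8)) = Mul(-8, Add(Pow(Add(-3, -5, Pow(-5, 3)), -1), 8)) = Mul(-8, Add(Pow(Add(-3, -5, -125), -1), 8)) = Mul(-8, Add(Pow(-133, -1), 8)) = Mul(-8, Add(Rational(-1, 133), 8)) = Mul(-8, Rational(1063, 133)) = Rational(-8504, 133)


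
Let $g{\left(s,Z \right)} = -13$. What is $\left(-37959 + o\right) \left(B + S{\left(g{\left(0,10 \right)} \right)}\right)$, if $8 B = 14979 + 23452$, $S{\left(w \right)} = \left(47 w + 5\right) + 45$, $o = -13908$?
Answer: $- \frac{1760521581}{8} \approx -2.2007 \cdot 10^{8}$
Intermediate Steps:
$S{\left(w \right)} = 50 + 47 w$ ($S{\left(w \right)} = \left(5 + 47 w\right) + 45 = 50 + 47 w$)
$B = \frac{38431}{8}$ ($B = \frac{14979 + 23452}{8} = \frac{1}{8} \cdot 38431 = \frac{38431}{8} \approx 4803.9$)
$\left(-37959 + o\right) \left(B + S{\left(g{\left(0,10 \right)} \right)}\right) = \left(-37959 - 13908\right) \left(\frac{38431}{8} + \left(50 + 47 \left(-13\right)\right)\right) = - 51867 \left(\frac{38431}{8} + \left(50 - 611\right)\right) = - 51867 \left(\frac{38431}{8} - 561\right) = \left(-51867\right) \frac{33943}{8} = - \frac{1760521581}{8}$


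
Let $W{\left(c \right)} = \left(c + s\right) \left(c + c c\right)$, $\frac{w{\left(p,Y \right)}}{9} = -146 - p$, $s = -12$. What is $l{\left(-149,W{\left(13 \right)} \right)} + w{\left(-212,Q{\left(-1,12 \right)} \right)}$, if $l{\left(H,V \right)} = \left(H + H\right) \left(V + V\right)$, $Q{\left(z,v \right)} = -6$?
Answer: $-107878$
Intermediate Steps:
$w{\left(p,Y \right)} = -1314 - 9 p$ ($w{\left(p,Y \right)} = 9 \left(-146 - p\right) = -1314 - 9 p$)
$W{\left(c \right)} = \left(-12 + c\right) \left(c + c^{2}\right)$ ($W{\left(c \right)} = \left(c - 12\right) \left(c + c c\right) = \left(-12 + c\right) \left(c + c^{2}\right)$)
$l{\left(H,V \right)} = 4 H V$ ($l{\left(H,V \right)} = 2 H 2 V = 4 H V$)
$l{\left(-149,W{\left(13 \right)} \right)} + w{\left(-212,Q{\left(-1,12 \right)} \right)} = 4 \left(-149\right) 13 \left(-12 + 13^{2} - 143\right) - -594 = 4 \left(-149\right) 13 \left(-12 + 169 - 143\right) + \left(-1314 + 1908\right) = 4 \left(-149\right) 13 \cdot 14 + 594 = 4 \left(-149\right) 182 + 594 = -108472 + 594 = -107878$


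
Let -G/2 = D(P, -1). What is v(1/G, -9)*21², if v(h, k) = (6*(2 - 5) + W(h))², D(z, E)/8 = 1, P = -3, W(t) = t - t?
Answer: 142884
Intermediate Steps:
W(t) = 0
D(z, E) = 8 (D(z, E) = 8*1 = 8)
G = -16 (G = -2*8 = -16)
v(h, k) = 324 (v(h, k) = (6*(2 - 5) + 0)² = (6*(-3) + 0)² = (-18 + 0)² = (-18)² = 324)
v(1/G, -9)*21² = 324*21² = 324*441 = 142884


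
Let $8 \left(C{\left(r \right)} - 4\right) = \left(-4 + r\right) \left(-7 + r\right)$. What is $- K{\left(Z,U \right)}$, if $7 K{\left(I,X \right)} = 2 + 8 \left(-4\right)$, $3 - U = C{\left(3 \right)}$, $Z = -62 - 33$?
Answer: $\frac{30}{7} \approx 4.2857$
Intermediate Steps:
$C{\left(r \right)} = 4 + \frac{\left(-7 + r\right) \left(-4 + r\right)}{8}$ ($C{\left(r \right)} = 4 + \frac{\left(-4 + r\right) \left(-7 + r\right)}{8} = 4 + \frac{\left(-7 + r\right) \left(-4 + r\right)}{8}$)
$Z = -95$ ($Z = -62 - 33 = -95$)
$U = - \frac{3}{2}$ ($U = 3 - \left(\frac{15}{2} - \frac{33}{8} + \frac{3^{2}}{8}\right) = 3 - \left(\frac{15}{2} - \frac{33}{8} + \frac{1}{8} \cdot 9\right) = 3 - \left(\frac{15}{2} - \frac{33}{8} + \frac{9}{8}\right) = 3 - \frac{9}{2} = - \frac{3}{2} \approx -1.5$)
$K{\left(I,X \right)} = - \frac{30}{7}$ ($K{\left(I,X \right)} = \frac{2 + 8 \left(-4\right)}{7} = \frac{2 - 32}{7} = \frac{1}{7} \left(-30\right) = - \frac{30}{7}$)
$- K{\left(Z,U \right)} = \left(-1\right) \left(- \frac{30}{7}\right) = \frac{30}{7}$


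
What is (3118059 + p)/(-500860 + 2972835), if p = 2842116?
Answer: 238407/98879 ≈ 2.4111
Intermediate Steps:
(3118059 + p)/(-500860 + 2972835) = (3118059 + 2842116)/(-500860 + 2972835) = 5960175/2471975 = 5960175*(1/2471975) = 238407/98879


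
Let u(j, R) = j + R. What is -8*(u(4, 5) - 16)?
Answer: 56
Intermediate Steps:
u(j, R) = R + j
-8*(u(4, 5) - 16) = -8*((5 + 4) - 16) = -8*(9 - 16) = -8*(-7) = 56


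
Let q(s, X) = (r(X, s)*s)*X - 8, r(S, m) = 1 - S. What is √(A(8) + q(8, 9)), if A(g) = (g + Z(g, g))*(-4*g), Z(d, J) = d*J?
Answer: 38*I*√2 ≈ 53.74*I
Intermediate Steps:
q(s, X) = -8 + X*s*(1 - X) (q(s, X) = ((1 - X)*s)*X - 8 = (s*(1 - X))*X - 8 = X*s*(1 - X) - 8 = -8 + X*s*(1 - X))
Z(d, J) = J*d
A(g) = -4*g*(g + g²) (A(g) = (g + g*g)*(-4*g) = (g + g²)*(-4*g) = -4*g*(g + g²))
√(A(8) + q(8, 9)) = √(-4*8²*(1 + 8) + (-8 - 1*9*8*(-1 + 9))) = √(-4*64*9 + (-8 - 1*9*8*8)) = √(-2304 + (-8 - 576)) = √(-2304 - 584) = √(-2888) = 38*I*√2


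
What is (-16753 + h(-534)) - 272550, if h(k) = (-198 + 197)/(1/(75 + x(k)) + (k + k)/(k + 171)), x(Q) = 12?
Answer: -8995308706/31093 ≈ -2.8930e+5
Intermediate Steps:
h(k) = -1/(1/87 + 2*k/(171 + k)) (h(k) = (-198 + 197)/(1/(75 + 12) + (k + k)/(k + 171)) = -1/(1/87 + (2*k)/(171 + k)) = -1/(1/87 + 2*k/(171 + k)))
(-16753 + h(-534)) - 272550 = (-16753 + 87*(-171 - 1*(-534))/(171 + 175*(-534))) - 272550 = (-16753 + 87*(-171 + 534)/(171 - 93450)) - 272550 = (-16753 + 87*363/(-93279)) - 272550 = (-16753 + 87*(-1/93279)*363) - 272550 = (-16753 - 10527/31093) - 272550 = -520911556/31093 - 272550 = -8995308706/31093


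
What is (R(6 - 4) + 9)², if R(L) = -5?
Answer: 16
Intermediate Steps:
(R(6 - 4) + 9)² = (-5 + 9)² = 4² = 16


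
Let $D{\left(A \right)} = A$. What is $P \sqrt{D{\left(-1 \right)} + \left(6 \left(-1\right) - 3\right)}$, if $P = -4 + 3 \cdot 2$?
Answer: $2 i \sqrt{10} \approx 6.3246 i$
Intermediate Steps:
$P = 2$ ($P = -4 + 6 = 2$)
$P \sqrt{D{\left(-1 \right)} + \left(6 \left(-1\right) - 3\right)} = 2 \sqrt{-1 + \left(6 \left(-1\right) - 3\right)} = 2 \sqrt{-1 - 9} = 2 \sqrt{-10} = 2 i \sqrt{10}$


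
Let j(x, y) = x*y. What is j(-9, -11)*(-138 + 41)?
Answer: -9603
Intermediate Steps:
j(-9, -11)*(-138 + 41) = (-9*(-11))*(-138 + 41) = 99*(-97) = -9603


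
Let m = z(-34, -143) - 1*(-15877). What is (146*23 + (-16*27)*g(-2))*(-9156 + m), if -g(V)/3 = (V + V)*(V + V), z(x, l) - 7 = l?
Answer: 158658990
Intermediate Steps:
z(x, l) = 7 + l
m = 15741 (m = (7 - 143) - 1*(-15877) = -136 + 15877 = 15741)
g(V) = -12*V**2 (g(V) = -3*(V + V)*(V + V) = -3*2*V*2*V = -12*V**2)
(146*23 + (-16*27)*g(-2))*(-9156 + m) = (146*23 + (-16*27)*(-12*(-2)**2))*(-9156 + 15741) = (3358 - (-5184)*4)*6585 = (3358 - 432*(-48))*6585 = (3358 + 20736)*6585 = 24094*6585 = 158658990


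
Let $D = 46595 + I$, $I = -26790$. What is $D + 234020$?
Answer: $253825$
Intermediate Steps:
$D = 19805$ ($D = 46595 - 26790 = 19805$)
$D + 234020 = 19805 + 234020 = 253825$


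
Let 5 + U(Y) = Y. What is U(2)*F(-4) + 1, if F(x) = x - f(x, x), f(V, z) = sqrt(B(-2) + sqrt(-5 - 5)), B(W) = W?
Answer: 13 + 3*sqrt(-2 + I*sqrt(10)) ≈ 15.8 + 5.0831*I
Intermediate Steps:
f(V, z) = sqrt(-2 + I*sqrt(10)) (f(V, z) = sqrt(-2 + sqrt(-5 - 5)) = sqrt(-2 + sqrt(-10)) = sqrt(-2 + I*sqrt(10)))
U(Y) = -5 + Y
F(x) = x - sqrt(-2 + I*sqrt(10))
U(2)*F(-4) + 1 = (-5 + 2)*(-4 - sqrt(-2 + I*sqrt(10))) + 1 = -3*(-4 - sqrt(-2 + I*sqrt(10))) + 1 = (12 + 3*sqrt(-2 + I*sqrt(10))) + 1 = 13 + 3*sqrt(-2 + I*sqrt(10))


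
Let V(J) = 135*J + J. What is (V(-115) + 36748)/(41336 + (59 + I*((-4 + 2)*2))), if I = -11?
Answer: 7036/13813 ≈ 0.50938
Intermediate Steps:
V(J) = 136*J
(V(-115) + 36748)/(41336 + (59 + I*((-4 + 2)*2))) = (136*(-115) + 36748)/(41336 + (59 - 11*(-4 + 2)*2)) = (-15640 + 36748)/(41336 + (59 - (-22)*2)) = 21108/(41336 + (59 - 11*(-4))) = 21108/(41336 + (59 + 44)) = 21108/(41336 + 103) = 21108/41439 = 21108*(1/41439) = 7036/13813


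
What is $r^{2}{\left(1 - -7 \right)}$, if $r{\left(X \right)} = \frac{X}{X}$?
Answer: $1$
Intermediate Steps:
$r{\left(X \right)} = 1$
$r^{2}{\left(1 - -7 \right)} = 1^{2} = 1$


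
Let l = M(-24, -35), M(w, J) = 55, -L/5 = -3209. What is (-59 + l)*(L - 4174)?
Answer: -47484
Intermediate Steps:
L = 16045 (L = -5*(-3209) = 16045)
l = 55
(-59 + l)*(L - 4174) = (-59 + 55)*(16045 - 4174) = -4*11871 = -47484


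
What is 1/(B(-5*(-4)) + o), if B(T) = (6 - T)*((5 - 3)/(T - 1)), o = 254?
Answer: 19/4798 ≈ 0.0039600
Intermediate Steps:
B(T) = 2*(6 - T)/(-1 + T) (B(T) = (6 - T)*(2/(-1 + T)) = 2*(6 - T)/(-1 + T))
1/(B(-5*(-4)) + o) = 1/(2*(6 - (-5)*(-4))/(-1 - 5*(-4)) + 254) = 1/(2*(6 - 1*20)/(-1 + 20) + 254) = 1/(2*(6 - 20)/19 + 254) = 1/(2*(1/19)*(-14) + 254) = 1/(-28/19 + 254) = 1/(4798/19) = 19/4798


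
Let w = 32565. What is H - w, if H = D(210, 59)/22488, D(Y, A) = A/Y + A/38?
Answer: -730490913871/22431780 ≈ -32565.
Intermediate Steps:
D(Y, A) = A/38 + A/Y (D(Y, A) = A/Y + A*(1/38) = A/Y + A/38 = A/38 + A/Y)
H = 1829/22431780 (H = ((1/38)*59 + 59/210)/22488 = (59/38 + 59*(1/210))*(1/22488) = (59/38 + 59/210)*(1/22488) = (3658/1995)*(1/22488) = 1829/22431780 ≈ 8.1536e-5)
H - w = 1829/22431780 - 1*32565 = 1829/22431780 - 32565 = -730490913871/22431780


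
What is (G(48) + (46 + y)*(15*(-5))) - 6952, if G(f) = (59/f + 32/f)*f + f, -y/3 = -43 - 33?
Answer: -27363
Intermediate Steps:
y = 228 (y = -3*(-43 - 33) = -3*(-76) = 228)
G(f) = 91 + f (G(f) = (91/f)*f + f = 91 + f)
(G(48) + (46 + y)*(15*(-5))) - 6952 = ((91 + 48) + (46 + 228)*(15*(-5))) - 6952 = (139 + 274*(-75)) - 6952 = (139 - 20550) - 6952 = -20411 - 6952 = -27363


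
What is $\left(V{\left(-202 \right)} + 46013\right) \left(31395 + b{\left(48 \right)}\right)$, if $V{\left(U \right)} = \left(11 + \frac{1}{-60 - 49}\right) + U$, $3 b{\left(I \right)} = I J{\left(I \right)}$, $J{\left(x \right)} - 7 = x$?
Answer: $\frac{161200618175}{109} \approx 1.4789 \cdot 10^{9}$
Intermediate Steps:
$J{\left(x \right)} = 7 + x$
$b{\left(I \right)} = \frac{I \left(7 + I\right)}{3}$
$V{\left(U \right)} = \frac{1198}{109} + U$ ($V{\left(U \right)} = \left(11 + \frac{1}{-109}\right) + U = \left(11 - \frac{1}{109}\right) + U = \frac{1198}{109} + U$)
$\left(V{\left(-202 \right)} + 46013\right) \left(31395 + b{\left(48 \right)}\right) = \left(\left(\frac{1198}{109} - 202\right) + 46013\right) \left(31395 + \frac{1}{3} \cdot 48 \left(7 + 48\right)\right) = \left(- \frac{20820}{109} + 46013\right) \left(31395 + \frac{1}{3} \cdot 48 \cdot 55\right) = \frac{4994597 \left(31395 + 880\right)}{109} = \frac{4994597}{109} \cdot 32275 = \frac{161200618175}{109}$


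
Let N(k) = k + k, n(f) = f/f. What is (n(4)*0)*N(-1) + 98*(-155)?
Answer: -15190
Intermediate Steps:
n(f) = 1
N(k) = 2*k
(n(4)*0)*N(-1) + 98*(-155) = (1*0)*(2*(-1)) + 98*(-155) = 0*(-2) - 15190 = 0 - 15190 = -15190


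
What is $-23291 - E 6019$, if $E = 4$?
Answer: $-47367$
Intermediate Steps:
$-23291 - E 6019 = -23291 - 4 \cdot 6019 = -23291 - 24076 = -47367$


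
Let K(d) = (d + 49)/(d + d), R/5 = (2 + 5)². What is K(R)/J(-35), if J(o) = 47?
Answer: 3/235 ≈ 0.012766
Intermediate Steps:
R = 245 (R = 5*(2 + 5)² = 5*7² = 5*49 = 245)
K(d) = (49 + d)/(2*d) (K(d) = (49 + d)/((2*d)) = (49 + d)*(1/(2*d)) = (49 + d)/(2*d))
K(R)/J(-35) = ((½)*(49 + 245)/245)/47 = ((½)*(1/245)*294)*(1/47) = (⅗)*(1/47) = 3/235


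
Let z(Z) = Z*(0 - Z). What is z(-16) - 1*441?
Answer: -697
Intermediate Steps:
z(Z) = -Z² (z(Z) = Z*(-Z) = -Z²)
z(-16) - 1*441 = -1*(-16)² - 1*441 = -1*256 - 441 = -256 - 441 = -697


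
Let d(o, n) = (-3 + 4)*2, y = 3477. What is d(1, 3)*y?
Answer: 6954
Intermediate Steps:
d(o, n) = 2 (d(o, n) = 1*2 = 2)
d(1, 3)*y = 2*3477 = 6954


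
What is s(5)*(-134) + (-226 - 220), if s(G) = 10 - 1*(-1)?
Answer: -1920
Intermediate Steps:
s(G) = 11 (s(G) = 10 + 1 = 11)
s(5)*(-134) + (-226 - 220) = 11*(-134) + (-226 - 220) = -1474 - 446 = -1920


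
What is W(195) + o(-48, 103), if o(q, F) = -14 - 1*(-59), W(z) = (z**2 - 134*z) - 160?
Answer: 11780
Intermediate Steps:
W(z) = -160 + z**2 - 134*z
o(q, F) = 45 (o(q, F) = -14 + 59 = 45)
W(195) + o(-48, 103) = (-160 + 195**2 - 134*195) + 45 = (-160 + 38025 - 26130) + 45 = 11735 + 45 = 11780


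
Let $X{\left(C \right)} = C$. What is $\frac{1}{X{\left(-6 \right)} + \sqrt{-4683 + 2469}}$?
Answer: $- \frac{1}{375} - \frac{i \sqrt{246}}{750} \approx -0.0026667 - 0.020913 i$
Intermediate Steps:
$\frac{1}{X{\left(-6 \right)} + \sqrt{-4683 + 2469}} = \frac{1}{-6 + \sqrt{-4683 + 2469}} = \frac{1}{-6 + \sqrt{-2214}} = \frac{1}{-6 + 3 i \sqrt{246}}$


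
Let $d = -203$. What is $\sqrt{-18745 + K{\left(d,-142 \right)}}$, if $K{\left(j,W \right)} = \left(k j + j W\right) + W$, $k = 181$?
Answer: $2 i \sqrt{6701} \approx 163.72 i$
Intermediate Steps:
$K{\left(j,W \right)} = W + 181 j + W j$ ($K{\left(j,W \right)} = \left(181 j + j W\right) + W = \left(181 j + W j\right) + W = W + 181 j + W j$)
$\sqrt{-18745 + K{\left(d,-142 \right)}} = \sqrt{-18745 - 8059} = \sqrt{-26804} = 2 i \sqrt{6701}$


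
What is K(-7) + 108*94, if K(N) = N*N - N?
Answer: 10208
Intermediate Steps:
K(N) = N² - N
K(-7) + 108*94 = -7*(-1 - 7) + 108*94 = -7*(-8) + 10152 = 56 + 10152 = 10208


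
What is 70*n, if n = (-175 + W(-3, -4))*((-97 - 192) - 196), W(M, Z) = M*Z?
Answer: 5533850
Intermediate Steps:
n = 79055 (n = (-175 - 3*(-4))*((-97 - 192) - 196) = (-175 + 12)*(-289 - 196) = -163*(-485) = 79055)
70*n = 70*79055 = 5533850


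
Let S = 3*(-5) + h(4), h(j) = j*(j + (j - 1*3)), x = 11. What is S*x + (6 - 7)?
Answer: 54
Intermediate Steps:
h(j) = j*(-3 + 2*j) (h(j) = j*(j + (j - 3)) = j*(j + (-3 + j)) = j*(-3 + 2*j))
S = 5 (S = 3*(-5) + 4*(-3 + 2*4) = -15 + 4*(-3 + 8) = -15 + 4*5 = -15 + 20 = 5)
S*x + (6 - 7) = 5*11 + (6 - 7) = 55 - 1 = 54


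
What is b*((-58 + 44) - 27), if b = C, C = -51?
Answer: 2091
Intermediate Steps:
b = -51
b*((-58 + 44) - 27) = -51*((-58 + 44) - 27) = -51*(-14 - 27) = -51*(-41) = 2091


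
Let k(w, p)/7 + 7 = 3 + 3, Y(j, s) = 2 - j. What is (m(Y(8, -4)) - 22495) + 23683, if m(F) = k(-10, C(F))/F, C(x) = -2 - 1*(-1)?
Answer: 7135/6 ≈ 1189.2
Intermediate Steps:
C(x) = -1 (C(x) = -2 + 1 = -1)
k(w, p) = -7 (k(w, p) = -49 + 7*(3 + 3) = -49 + 7*6 = -49 + 42 = -7)
m(F) = -7/F
(m(Y(8, -4)) - 22495) + 23683 = (-7/(2 - 1*8) - 22495) + 23683 = (-7/(2 - 8) - 22495) + 23683 = (-7/(-6) - 22495) + 23683 = (-7*(-⅙) - 22495) + 23683 = (7/6 - 22495) + 23683 = -134963/6 + 23683 = 7135/6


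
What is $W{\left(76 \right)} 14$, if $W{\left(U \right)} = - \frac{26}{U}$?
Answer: $- \frac{91}{19} \approx -4.7895$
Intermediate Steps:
$W{\left(76 \right)} 14 = - \frac{26}{76} \cdot 14 = \left(-26\right) \frac{1}{76} \cdot 14 = \left(- \frac{13}{38}\right) 14 = - \frac{91}{19}$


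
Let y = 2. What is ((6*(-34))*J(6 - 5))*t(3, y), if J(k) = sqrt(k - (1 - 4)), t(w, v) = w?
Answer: -1224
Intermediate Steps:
J(k) = sqrt(3 + k) (J(k) = sqrt(k - 1*(-3)) = sqrt(k + 3) = sqrt(3 + k))
((6*(-34))*J(6 - 5))*t(3, y) = ((6*(-34))*sqrt(3 + (6 - 5)))*3 = -204*sqrt(3 + 1)*3 = -204*sqrt(4)*3 = -204*2*3 = -408*3 = -1224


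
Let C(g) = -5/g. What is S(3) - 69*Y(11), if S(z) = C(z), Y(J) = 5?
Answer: -1040/3 ≈ -346.67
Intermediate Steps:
S(z) = -5/z
S(3) - 69*Y(11) = -5/3 - 69*5 = -5*1/3 - 345 = -5/3 - 345 = -1040/3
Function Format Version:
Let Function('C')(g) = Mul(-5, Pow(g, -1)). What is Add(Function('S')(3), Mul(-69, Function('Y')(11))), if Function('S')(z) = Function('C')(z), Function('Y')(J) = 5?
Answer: Rational(-1040, 3) ≈ -346.67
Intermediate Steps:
Function('S')(z) = Mul(-5, Pow(z, -1))
Add(Function('S')(3), Mul(-69, Function('Y')(11))) = Add(Mul(-5, Pow(3, -1)), Mul(-69, 5)) = Add(Mul(-5, Rational(1, 3)), -345) = Add(Rational(-5, 3), -345) = Rational(-1040, 3)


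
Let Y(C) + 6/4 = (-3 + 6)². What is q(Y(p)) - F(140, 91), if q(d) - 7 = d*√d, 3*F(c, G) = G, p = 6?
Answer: -70/3 + 15*√30/4 ≈ -2.7937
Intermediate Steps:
Y(C) = 15/2 (Y(C) = -3/2 + (-3 + 6)² = -3/2 + 3² = -3/2 + 9 = 15/2)
F(c, G) = G/3
q(d) = 7 + d^(3/2) (q(d) = 7 + d*√d = 7 + d^(3/2))
q(Y(p)) - F(140, 91) = (7 + (15/2)^(3/2)) - 91/3 = (7 + 15*√30/4) - 1*91/3 = (7 + 15*√30/4) - 91/3 = -70/3 + 15*√30/4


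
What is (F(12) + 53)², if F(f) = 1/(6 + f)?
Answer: 912025/324 ≈ 2814.9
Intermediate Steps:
(F(12) + 53)² = (1/(6 + 12) + 53)² = (1/18 + 53)² = (955/18)² = 912025/324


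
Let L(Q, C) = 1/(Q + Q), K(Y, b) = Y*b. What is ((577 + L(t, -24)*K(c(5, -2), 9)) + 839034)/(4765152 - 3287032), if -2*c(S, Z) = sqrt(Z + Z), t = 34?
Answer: 839611/1478120 - 9*I/100512160 ≈ 0.56803 - 8.9541e-8*I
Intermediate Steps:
c(S, Z) = -sqrt(2)*sqrt(Z)/2 (c(S, Z) = -sqrt(Z + Z)/2 = -sqrt(2)*sqrt(Z)/2)
L(Q, C) = 1/(2*Q)
((577 + L(t, -24)*K(c(5, -2), 9)) + 839034)/(4765152 - 3287032) = ((577 + ((1/2)/34)*(-sqrt(2)*sqrt(-2)/2*9)) + 839034)/(4765152 - 3287032) = ((577 + ((1/2)*(1/34))*(-sqrt(2)*I*sqrt(2)/2*9)) + 839034)/1478120 = ((577 + (-I*9)/68) + 839034)*(1/1478120) = ((577 + (-9*I)/68) + 839034)*(1/1478120) = ((577 - 9*I/68) + 839034)*(1/1478120) = (839611 - 9*I/68)*(1/1478120) = 839611/1478120 - 9*I/100512160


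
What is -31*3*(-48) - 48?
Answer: 4416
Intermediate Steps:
-31*3*(-48) - 48 = -93*(-48) - 48 = 4464 - 48 = 4416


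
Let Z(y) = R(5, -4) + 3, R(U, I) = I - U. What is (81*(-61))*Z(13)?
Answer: 29646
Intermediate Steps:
Z(y) = -6 (Z(y) = (-4 - 1*5) + 3 = (-4 - 5) + 3 = -9 + 3 = -6)
(81*(-61))*Z(13) = (81*(-61))*(-6) = -4941*(-6) = 29646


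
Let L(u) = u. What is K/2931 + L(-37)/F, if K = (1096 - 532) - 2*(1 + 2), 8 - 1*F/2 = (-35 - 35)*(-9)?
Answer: 267533/1215388 ≈ 0.22012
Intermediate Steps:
F = -1244 (F = 16 - 2*(-35 - 35)*(-9) = 16 - (-140)*(-9) = 16 - 2*630 = 16 - 1260 = -1244)
K = 558 (K = 564 - 2*3 = 564 - 6 = 558)
K/2931 + L(-37)/F = 558/2931 - 37/(-1244) = 558*(1/2931) - 37*(-1/1244) = 186/977 + 37/1244 = 267533/1215388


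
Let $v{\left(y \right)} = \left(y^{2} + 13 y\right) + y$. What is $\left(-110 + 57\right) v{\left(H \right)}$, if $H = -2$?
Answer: $1272$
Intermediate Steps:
$v{\left(y \right)} = y^{2} + 14 y$
$\left(-110 + 57\right) v{\left(H \right)} = \left(-110 + 57\right) \left(- 2 \left(14 - 2\right)\right) = - 53 \left(\left(-2\right) 12\right) = \left(-53\right) \left(-24\right) = 1272$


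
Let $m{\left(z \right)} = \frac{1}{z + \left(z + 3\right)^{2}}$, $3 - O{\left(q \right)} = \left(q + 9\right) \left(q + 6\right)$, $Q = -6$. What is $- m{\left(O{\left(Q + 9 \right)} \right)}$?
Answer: $- \frac{1}{10299} \approx -9.7097 \cdot 10^{-5}$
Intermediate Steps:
$O{\left(q \right)} = 3 - \left(6 + q\right) \left(9 + q\right)$ ($O{\left(q \right)} = 3 - \left(q + 9\right) \left(q + 6\right) = 3 - \left(9 + q\right) \left(6 + q\right) = 3 - \left(6 + q\right) \left(9 + q\right)$)
$m{\left(z \right)} = \frac{1}{z + \left(3 + z\right)^{2}}$
$- m{\left(O{\left(Q + 9 \right)} \right)} = - \frac{1}{\left(-51 - \left(-6 + 9\right)^{2} - 15 \left(-6 + 9\right)\right) + \left(3 - \left(51 + \left(-6 + 9\right)^{2} + 15 \left(-6 + 9\right)\right)\right)^{2}} = - \frac{1}{\left(-51 - 3^{2} - 45\right) + \left(3 - 105\right)^{2}} = - \frac{1}{\left(-51 - 9 - 45\right) + \left(3 - 105\right)^{2}} = - \frac{1}{-105 + \left(3 - 105\right)^{2}} = - \frac{1}{-105 + \left(-102\right)^{2}} = - \frac{1}{-105 + 10404} = - \frac{1}{10299}$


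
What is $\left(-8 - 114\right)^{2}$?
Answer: $14884$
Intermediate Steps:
$\left(-8 - 114\right)^{2} = \left(-122\right)^{2} = 14884$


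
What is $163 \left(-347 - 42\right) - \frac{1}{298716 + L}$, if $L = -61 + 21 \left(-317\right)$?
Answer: $- \frac{18514717187}{291998} \approx -63407.0$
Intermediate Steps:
$L = -6718$ ($L = -61 - 6657 = -6718$)
$163 \left(-347 - 42\right) - \frac{1}{298716 + L} = 163 \left(-347 - 42\right) - \frac{1}{298716 - 6718} = 163 \left(-389\right) - \frac{1}{291998} = -63407 - \frac{1}{291998} = - \frac{18514717187}{291998}$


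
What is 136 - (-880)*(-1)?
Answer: -744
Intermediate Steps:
136 - (-880)*(-1) = 136 - 110*8 = 136 - 880 = -744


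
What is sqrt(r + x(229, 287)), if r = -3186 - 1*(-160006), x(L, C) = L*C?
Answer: 3*sqrt(24727) ≈ 471.74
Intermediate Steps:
x(L, C) = C*L
r = 156820 (r = -3186 + 160006 = 156820)
sqrt(r + x(229, 287)) = sqrt(156820 + 287*229) = sqrt(156820 + 65723) = sqrt(222543) = 3*sqrt(24727)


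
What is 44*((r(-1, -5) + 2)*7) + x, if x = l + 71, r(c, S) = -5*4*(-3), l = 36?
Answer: 19203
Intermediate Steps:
r(c, S) = 60 (r(c, S) = -20*(-3) = 60)
x = 107 (x = 36 + 71 = 107)
44*((r(-1, -5) + 2)*7) + x = 44*((60 + 2)*7) + 107 = 44*(62*7) + 107 = 44*434 + 107 = 19096 + 107 = 19203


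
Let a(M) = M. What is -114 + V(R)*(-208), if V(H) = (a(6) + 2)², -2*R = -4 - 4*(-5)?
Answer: -13426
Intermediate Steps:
R = -8 (R = -(-4 - 4*(-5))/2 = -(-4 + 20)/2 = -½*16 = -8)
V(H) = 64 (V(H) = (6 + 2)² = 8² = 64)
-114 + V(R)*(-208) = -114 + 64*(-208) = -114 - 13312 = -13426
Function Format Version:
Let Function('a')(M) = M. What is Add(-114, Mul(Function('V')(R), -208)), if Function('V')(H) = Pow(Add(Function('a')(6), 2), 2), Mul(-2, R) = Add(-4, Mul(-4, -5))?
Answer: -13426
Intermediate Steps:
R = -8 (R = Mul(Rational(-1, 2), Add(-4, Mul(-4, -5))) = Mul(Rational(-1, 2), Add(-4, 20)) = Mul(Rational(-1, 2), 16) = -8)
Function('V')(H) = 64 (Function('V')(H) = Pow(Add(6, 2), 2) = Pow(8, 2) = 64)
Add(-114, Mul(Function('V')(R), -208)) = Add(-114, Mul(64, -208)) = Add(-114, -13312) = -13426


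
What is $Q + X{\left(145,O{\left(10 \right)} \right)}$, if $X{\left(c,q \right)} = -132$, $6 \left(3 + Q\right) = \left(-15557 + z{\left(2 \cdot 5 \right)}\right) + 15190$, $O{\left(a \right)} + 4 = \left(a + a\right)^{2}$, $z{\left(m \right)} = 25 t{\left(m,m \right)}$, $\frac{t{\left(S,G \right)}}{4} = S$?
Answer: $- \frac{59}{2} \approx -29.5$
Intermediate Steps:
$t{\left(S,G \right)} = 4 S$
$z{\left(m \right)} = 100 m$ ($z{\left(m \right)} = 25 \cdot 4 m = 100 m$)
$O{\left(a \right)} = -4 + 4 a^{2}$ ($O{\left(a \right)} = -4 + \left(a + a\right)^{2} = -4 + \left(2 a\right)^{2} = -4 + 4 a^{2}$)
$Q = \frac{205}{2}$ ($Q = -3 + \frac{\left(-15557 + 100 \cdot 2 \cdot 5\right) + 15190}{6} = -3 + \frac{\left(-15557 + 100 \cdot 10\right) + 15190}{6} = -3 + \frac{\left(-15557 + 1000\right) + 15190}{6} = -3 + \frac{-14557 + 15190}{6} = -3 + \frac{1}{6} \cdot 633 = -3 + \frac{211}{2} = \frac{205}{2} \approx 102.5$)
$Q + X{\left(145,O{\left(10 \right)} \right)} = \frac{205}{2} - 132 = - \frac{59}{2}$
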